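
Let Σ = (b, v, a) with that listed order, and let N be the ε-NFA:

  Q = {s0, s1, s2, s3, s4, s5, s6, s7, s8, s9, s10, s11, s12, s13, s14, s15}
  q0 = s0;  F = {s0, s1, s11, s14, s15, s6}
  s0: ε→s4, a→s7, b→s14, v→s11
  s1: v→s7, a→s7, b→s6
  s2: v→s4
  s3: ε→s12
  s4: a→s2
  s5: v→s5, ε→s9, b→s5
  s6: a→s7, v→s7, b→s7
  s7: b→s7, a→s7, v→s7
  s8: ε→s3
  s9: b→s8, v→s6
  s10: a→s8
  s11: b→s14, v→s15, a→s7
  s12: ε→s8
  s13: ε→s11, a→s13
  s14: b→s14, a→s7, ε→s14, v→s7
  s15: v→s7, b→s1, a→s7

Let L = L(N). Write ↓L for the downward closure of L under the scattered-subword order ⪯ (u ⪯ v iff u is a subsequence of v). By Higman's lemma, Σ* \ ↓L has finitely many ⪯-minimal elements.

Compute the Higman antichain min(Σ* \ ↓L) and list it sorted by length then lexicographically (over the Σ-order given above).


|Q|=16, |F|=6, |δ|=36 (7 ε).
min D↑ (7 st, q0=0, F={3}): 0:b→1,v→2,a→3 1:b→1,v→3,a→3 2:b→1,v→4,a→3 3:b→3,v→3,a→3 4:b→5,v→3,a→3 5:b→6,v→3,a→3 6:b→3,v→3,a→3 [Hopcroft].
'a': N↓-sim [9, 3] end={s2,s4,s7} rej; 1/1 del acc.
'bv': run [9, 4, 1] end={s7} rej; 2/2 single-dels accept.
'vvv': run [9, 8, 6, 3] end={s2,s4,s7} rej; 3/3 del acc.
'vvbbb': run [9, 8, 6, 3, 2, 1] end={s7} — reject; 5/5 single-dels accept.
4 obstructions.

A = [a, bv, vvv, vvbbb].


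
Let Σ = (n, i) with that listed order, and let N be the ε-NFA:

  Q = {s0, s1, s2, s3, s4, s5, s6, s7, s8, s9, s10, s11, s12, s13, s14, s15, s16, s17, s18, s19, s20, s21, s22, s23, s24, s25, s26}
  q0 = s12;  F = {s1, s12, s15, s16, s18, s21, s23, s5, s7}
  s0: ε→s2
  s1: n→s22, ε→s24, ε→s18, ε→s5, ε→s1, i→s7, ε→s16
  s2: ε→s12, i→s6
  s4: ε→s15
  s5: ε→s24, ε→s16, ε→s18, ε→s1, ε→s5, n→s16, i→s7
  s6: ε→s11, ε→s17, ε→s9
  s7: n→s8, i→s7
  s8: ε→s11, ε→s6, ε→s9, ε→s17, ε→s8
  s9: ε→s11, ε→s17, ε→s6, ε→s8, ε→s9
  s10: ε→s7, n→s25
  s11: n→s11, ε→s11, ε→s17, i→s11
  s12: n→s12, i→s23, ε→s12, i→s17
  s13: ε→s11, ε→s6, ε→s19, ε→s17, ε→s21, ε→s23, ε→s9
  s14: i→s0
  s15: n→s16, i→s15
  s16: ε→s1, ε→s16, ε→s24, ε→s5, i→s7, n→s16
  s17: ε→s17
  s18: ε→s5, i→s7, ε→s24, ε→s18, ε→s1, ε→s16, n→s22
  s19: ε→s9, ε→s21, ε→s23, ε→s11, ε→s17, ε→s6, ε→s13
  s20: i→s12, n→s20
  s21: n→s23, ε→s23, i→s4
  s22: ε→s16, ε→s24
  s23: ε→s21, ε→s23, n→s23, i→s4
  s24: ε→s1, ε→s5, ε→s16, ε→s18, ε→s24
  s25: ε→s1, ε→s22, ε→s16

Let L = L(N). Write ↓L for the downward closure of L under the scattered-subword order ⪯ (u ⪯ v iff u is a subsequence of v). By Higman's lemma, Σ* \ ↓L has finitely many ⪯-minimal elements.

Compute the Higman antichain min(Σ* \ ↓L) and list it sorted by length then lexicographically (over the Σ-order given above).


|Q|=27, |F|=9, |δ|=93 (67 ε).
min D↑ (6 st, q0=0, F={5}): 0:n→0,i→1 1:n→1,i→2 2:n→3,i→2 3:n→3,i→4 4:n→5,i→4 5:n→5,i→5 [Hopcroft].
'iinin': run [17, 16, 14, 12, 6, 5] end={s11,s17,s6,s8,s9} — reject; 5/5 del acc.
1 obstructions.

min(Σ*\↓L) = [iinin].


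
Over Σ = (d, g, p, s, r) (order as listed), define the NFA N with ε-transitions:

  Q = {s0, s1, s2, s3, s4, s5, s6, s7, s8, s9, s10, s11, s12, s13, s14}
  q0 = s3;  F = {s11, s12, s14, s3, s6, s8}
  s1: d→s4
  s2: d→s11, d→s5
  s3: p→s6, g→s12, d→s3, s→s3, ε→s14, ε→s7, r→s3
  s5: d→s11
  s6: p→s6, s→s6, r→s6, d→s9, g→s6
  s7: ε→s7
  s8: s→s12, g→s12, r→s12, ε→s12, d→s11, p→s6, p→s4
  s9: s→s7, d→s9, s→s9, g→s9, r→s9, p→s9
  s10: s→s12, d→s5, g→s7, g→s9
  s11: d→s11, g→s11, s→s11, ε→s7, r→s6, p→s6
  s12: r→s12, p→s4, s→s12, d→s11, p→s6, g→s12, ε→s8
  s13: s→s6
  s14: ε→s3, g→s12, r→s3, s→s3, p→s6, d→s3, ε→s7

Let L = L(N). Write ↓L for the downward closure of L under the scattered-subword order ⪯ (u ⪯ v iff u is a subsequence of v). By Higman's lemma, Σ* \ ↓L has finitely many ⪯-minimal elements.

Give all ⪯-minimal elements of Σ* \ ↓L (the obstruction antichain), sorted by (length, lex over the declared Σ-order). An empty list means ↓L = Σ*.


|Q|=15, |F|=6, |δ|=55 (8 ε).
min D↑ (5 st, q0=0, F={4}): 0:d→0,g→1,p→2,s→0,r→0 1:d→3,g→1,p→2,s→1,r→1 2:d→4,g→2,p→2,s→2,r→2 3:d→3,g→3,p→2,s→3,r→2 4:d→4,g→4,p→4,s→4,r→4 (ε-aug+det+¬).
'pd': run [9, 4, 2] end={s7,s9} ∉↓L; 2/2 del acc.
'gdrd': N↓-sim [9, 7, 4, 3, 2] end={s7,s9} rej; 4/4 del acc.
2 obstructions.

Antichain: [pd, gdrd].


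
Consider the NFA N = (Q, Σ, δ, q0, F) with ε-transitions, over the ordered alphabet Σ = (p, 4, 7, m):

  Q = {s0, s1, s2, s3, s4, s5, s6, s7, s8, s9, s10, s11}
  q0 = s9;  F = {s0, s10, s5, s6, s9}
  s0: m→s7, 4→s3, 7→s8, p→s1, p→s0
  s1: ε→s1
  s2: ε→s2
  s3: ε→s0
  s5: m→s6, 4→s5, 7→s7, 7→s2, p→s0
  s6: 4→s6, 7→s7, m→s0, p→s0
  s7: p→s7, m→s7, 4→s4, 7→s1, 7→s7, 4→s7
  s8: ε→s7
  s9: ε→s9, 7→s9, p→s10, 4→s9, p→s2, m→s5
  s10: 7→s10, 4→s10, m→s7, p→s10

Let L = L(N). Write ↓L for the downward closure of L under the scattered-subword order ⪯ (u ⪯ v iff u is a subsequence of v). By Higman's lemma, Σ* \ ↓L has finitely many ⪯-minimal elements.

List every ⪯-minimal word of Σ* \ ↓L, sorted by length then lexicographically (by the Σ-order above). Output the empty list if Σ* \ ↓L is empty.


|Q|=12, |F|=5, |δ|=34 (5 ε).
min D↑ (6 st, q0=0, F={3}): 0:p→1,4→0,7→0,m→2 1:p→1,4→1,7→1,m→3 2:p→4,4→2,7→3,m→5 3:p→3,4→3,7→3,m→3 4:p→4,4→4,7→3,m→3 5:p→4,4→5,7→3,m→4 [Hopcroft].
'pm': |S_i|=[11, 8, 3] end={s1,s4,s7} ∉↓L; 2/2 deletions ∈↓L.
'm7': |S_i|=[11, 9, 5] end={s1,s2,s4,s7,s8} ∉↓L; 2/2 del acc.
'mmmm': run [11, 9, 7, 6, 3] end={s1,s4,s7} ∉↓L; 4/4 deletions ∈↓L.
3 words, ⪯-incomp.

Antichain: [pm, m7, mmmm].


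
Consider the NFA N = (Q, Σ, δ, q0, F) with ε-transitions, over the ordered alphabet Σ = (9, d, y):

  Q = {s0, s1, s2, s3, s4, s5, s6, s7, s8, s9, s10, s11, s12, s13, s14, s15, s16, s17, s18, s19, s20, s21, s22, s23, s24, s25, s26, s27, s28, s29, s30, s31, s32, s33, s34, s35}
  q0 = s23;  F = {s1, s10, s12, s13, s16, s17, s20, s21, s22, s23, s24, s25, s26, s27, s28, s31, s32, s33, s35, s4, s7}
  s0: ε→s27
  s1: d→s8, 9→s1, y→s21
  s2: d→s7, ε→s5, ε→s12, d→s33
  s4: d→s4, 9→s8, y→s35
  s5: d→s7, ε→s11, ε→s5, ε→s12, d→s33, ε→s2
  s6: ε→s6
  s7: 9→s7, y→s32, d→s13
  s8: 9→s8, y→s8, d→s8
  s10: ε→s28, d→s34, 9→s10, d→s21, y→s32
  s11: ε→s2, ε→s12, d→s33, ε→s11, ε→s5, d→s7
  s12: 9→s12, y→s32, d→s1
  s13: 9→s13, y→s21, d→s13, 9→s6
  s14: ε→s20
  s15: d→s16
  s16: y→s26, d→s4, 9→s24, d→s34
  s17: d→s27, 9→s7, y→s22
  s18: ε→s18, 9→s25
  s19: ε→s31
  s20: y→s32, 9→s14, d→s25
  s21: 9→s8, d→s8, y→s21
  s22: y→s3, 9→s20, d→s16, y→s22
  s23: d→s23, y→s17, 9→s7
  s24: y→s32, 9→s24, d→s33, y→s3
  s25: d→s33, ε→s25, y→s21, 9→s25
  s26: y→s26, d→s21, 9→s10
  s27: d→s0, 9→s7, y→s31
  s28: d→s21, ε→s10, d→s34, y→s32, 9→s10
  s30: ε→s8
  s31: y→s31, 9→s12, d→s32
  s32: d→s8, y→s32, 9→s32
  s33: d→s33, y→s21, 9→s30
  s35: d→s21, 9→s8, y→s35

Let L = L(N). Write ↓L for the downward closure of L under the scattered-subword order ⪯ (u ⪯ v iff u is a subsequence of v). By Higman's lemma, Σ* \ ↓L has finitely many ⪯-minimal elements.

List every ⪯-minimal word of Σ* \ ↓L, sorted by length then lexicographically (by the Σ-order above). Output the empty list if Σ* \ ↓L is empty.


min(Σ*\↓L) = [9yd, 9dy9, ydydd, yydd9].

|Q|=36, |F|=21, |δ|=99 (19 ε).
min D↑ (21 st, q0=0, F={8}): 0:9→1,d→0,y→2 1:9→1,d→3,y→4 2:9→1,d→5,y→6 3:9→3,d→3,y→7 4:9→4,d→8,y→4 5:9→1,d→5,y→9 6:9→10,d→11,y→6 7:9→8,d→8,y→7 8:9→8,d→8,y→8 9:9→12,d→4,y→9 10:9→10,d→13,y→4 11:9→14,d→15,y→16 12:9→12,d→17,y→4 13:9→13,d→18,y→7 14:9→14,d→18,y→4 15:9→8,d→15,y→19 16:9→20,d→7,y→16 17:9→17,d→8,y→7 18:9→8,d→18,y→7 19:9→8,d→7,y→19 20:9→20,d→7,y→4.
'9yd': |S_i|=[28, 18, 4, 1] end={s8} ∉↓L; 3/3 del acc.
'9dy9': N↓-sim [28, 18, 9, 2, 1] end={s8} ∉↓L; 4/4 deletions ∈↓L.
'ydydd': N↓-sim [28, 27, 23, 12, 5, 1] end={s8} — reject; 5/5 single-dels accept.
'yydd9': |S_i|=[28, 27, 21, 16, 7, 2] end={s30,s8} — reject; 5/5 single-dels accept.
4 minimals (antichain).


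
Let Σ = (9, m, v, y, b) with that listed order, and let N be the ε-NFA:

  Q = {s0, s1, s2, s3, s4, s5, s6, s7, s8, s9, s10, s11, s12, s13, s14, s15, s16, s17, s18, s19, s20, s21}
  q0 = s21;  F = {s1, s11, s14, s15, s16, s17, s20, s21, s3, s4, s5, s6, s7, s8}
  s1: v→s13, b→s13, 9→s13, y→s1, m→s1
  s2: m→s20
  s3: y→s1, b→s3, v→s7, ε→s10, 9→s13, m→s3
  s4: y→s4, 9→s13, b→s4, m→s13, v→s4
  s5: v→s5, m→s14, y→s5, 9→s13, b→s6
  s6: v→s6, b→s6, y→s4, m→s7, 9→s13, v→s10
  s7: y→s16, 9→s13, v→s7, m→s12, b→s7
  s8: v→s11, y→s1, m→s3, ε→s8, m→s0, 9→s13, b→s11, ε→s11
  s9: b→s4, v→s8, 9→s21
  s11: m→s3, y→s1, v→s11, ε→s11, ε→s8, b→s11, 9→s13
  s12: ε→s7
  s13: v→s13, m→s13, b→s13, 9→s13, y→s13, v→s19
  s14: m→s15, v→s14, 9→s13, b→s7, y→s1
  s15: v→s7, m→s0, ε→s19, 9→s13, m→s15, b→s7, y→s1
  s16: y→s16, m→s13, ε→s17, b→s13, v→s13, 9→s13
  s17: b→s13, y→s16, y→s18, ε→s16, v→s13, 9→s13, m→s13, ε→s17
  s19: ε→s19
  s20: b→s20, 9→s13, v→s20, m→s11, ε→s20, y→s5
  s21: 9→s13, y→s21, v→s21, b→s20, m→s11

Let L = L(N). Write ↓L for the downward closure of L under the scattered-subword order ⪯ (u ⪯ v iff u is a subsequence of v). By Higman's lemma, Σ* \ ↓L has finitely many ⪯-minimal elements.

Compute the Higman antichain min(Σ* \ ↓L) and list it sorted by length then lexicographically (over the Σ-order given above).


|Q|=22, |F|=14, |δ|=96 (12 ε).
min D↑ (13 st, q0=0, F={1}): 0:9→1,m→2,v→0,y→0,b→3 1:9→1,m→1,v→1,y→1,b→1 2:9→1,m→4,v→2,y→5,b→2 3:9→1,m→2,v→3,y→6,b→3 4:9→1,m→4,v→7,y→5,b→4 5:9→1,m→5,v→1,y→5,b→1 6:9→1,m→8,v→6,y→6,b→9 7:9→1,m→7,v→7,y→10,b→7 8:9→1,m→11,v→8,y→5,b→7 9:9→1,m→7,v→9,y→12,b→9 10:9→1,m→1,v→1,y→10,b→1 11:9→1,m→11,v→7,y→5,b→7 12:9→1,m→1,v→12,y→12,b→12.
'9': run [20, 2] end={s13,s19} ∉↓L; 1/1 del acc.
'myv': run [20, 15, 6, 2] end={s13,s19} rej; 3/3 deletions ∈↓L.
'myb': N↓-sim [20, 15, 6, 2] end={s13,s19} — reject; 3/3 single-dels accept.
'mmvym': run [20, 15, 12, 7, 5, 2] end={s13,s19} rej; 5/5 del acc.
'bybym': N↓-sim [20, 19, 15, 10, 6, 2] end={s13,s19} rej; 5/5 single-dels accept.
5 minimals (antichain).

min(Σ*\↓L) = [9, myv, myb, mmvym, bybym].


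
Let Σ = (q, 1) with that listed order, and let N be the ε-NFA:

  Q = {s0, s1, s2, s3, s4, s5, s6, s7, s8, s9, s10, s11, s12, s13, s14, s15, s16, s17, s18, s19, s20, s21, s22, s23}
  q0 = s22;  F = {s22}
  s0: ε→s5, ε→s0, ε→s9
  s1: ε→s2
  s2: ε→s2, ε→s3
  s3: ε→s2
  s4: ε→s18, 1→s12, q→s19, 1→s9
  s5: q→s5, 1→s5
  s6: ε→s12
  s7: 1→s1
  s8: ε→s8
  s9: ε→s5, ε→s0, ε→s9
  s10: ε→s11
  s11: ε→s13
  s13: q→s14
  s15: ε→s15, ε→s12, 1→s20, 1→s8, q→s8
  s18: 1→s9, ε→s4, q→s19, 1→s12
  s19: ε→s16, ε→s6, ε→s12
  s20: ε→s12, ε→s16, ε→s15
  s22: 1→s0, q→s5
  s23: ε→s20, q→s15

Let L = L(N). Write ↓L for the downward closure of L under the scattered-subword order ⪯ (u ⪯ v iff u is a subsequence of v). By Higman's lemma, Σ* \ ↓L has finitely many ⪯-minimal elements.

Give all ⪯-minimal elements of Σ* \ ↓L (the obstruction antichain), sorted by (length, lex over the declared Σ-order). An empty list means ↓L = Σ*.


|Q|=24, |F|=1, |δ|=41 (25 ε).
min D↑ (2 st, q0=0, F={1}): 0:q→1,1→1 1:q→1,1→1.
'q': N↓-sim [4, 1] end={s5} rej; 1/1 del acc.
'1': run [4, 3] end={s0,s5,s9} — reject; 1/1 deletions ∈↓L.
2 minimals (antichain).

min(Σ*\↓L) = [q, 1].


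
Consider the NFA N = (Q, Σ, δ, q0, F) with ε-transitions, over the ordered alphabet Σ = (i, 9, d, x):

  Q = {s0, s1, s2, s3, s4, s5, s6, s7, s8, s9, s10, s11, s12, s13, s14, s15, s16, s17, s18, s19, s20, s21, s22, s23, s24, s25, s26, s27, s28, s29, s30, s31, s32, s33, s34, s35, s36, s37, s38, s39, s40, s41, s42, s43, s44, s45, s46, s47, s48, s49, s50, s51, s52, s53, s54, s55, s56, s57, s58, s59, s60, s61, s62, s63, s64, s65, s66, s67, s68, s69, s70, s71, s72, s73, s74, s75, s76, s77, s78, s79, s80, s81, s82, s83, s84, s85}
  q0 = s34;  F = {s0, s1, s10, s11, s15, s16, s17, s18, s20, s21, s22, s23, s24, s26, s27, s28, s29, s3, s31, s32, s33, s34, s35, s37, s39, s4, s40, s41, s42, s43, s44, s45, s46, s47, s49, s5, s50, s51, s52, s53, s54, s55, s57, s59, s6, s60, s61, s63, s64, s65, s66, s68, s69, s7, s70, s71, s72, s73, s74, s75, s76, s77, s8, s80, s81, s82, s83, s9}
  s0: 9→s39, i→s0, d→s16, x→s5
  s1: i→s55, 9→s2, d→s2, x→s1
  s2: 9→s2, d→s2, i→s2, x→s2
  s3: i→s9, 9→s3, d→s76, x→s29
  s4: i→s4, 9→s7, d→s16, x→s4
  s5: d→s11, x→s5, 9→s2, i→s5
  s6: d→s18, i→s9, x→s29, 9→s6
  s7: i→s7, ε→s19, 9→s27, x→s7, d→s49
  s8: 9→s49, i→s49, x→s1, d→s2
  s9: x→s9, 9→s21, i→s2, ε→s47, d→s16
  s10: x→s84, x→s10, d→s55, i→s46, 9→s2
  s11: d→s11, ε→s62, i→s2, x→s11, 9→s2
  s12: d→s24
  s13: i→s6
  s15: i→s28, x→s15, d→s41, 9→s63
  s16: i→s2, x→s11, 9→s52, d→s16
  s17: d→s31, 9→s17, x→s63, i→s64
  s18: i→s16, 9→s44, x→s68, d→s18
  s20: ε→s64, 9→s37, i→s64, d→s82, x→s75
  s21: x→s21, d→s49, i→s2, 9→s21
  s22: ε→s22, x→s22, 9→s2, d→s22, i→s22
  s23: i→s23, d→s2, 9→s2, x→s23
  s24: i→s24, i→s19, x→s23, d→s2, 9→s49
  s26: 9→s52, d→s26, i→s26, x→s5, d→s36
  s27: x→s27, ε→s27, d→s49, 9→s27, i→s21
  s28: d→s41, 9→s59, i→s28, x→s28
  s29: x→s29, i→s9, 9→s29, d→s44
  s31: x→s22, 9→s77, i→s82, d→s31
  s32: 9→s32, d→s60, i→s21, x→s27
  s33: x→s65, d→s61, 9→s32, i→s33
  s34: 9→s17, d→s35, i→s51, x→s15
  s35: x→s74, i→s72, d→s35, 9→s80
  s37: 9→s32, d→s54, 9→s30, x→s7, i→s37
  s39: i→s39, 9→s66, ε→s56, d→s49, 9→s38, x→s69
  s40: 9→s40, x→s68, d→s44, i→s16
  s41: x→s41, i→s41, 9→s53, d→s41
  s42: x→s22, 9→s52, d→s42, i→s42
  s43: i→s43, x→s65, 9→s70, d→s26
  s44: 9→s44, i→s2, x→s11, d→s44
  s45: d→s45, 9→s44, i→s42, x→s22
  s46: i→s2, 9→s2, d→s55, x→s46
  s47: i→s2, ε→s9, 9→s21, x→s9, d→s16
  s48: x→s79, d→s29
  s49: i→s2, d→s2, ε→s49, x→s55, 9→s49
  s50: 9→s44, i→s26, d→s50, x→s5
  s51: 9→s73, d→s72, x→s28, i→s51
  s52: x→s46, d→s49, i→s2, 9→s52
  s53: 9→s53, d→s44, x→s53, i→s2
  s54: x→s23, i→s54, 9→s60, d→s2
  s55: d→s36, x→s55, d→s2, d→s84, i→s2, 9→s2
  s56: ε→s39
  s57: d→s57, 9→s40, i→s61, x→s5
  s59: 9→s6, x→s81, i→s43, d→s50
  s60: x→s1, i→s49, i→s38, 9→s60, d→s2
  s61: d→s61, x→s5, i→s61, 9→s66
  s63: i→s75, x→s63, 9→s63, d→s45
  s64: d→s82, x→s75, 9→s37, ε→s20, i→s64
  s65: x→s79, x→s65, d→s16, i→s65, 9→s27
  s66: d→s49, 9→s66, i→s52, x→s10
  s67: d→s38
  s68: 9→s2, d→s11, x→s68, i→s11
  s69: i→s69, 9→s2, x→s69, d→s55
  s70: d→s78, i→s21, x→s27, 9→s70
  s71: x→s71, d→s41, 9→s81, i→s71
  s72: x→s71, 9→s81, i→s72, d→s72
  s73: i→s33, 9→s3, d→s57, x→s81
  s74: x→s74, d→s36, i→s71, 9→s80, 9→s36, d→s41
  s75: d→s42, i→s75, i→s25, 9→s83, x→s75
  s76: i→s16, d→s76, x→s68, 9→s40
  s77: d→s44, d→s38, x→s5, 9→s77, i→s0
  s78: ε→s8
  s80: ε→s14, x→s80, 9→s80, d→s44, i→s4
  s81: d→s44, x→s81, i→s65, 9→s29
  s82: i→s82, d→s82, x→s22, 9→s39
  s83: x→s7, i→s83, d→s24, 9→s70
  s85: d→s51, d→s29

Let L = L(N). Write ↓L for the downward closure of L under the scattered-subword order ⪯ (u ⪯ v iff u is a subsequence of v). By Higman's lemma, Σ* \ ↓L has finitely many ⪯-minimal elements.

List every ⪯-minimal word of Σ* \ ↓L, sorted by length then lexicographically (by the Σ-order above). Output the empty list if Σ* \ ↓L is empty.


|Q|=86, |F|=68, |δ|=309 (13 ε).
min D↑ (67 st, q0=0, F={46}): 0:i→1,9→2,d→3,x→4 1:i→1,9→5,d→6,x→7 2:i→8,9→2,d→9,x→10 3:i→6,9→11,d→3,x→12 4:i→7,9→10,d→13,x→4 5:i→14,9→15,d→16,x→17 6:i→6,9→17,d→6,x→18 7:i→7,9→19,d→13,x→7 8:i→8,9→20,d→21,x→22 9:i→21,9→23,d→9,x→24 10:i→22,9→10,d→25,x→10 11:i→26,9→11,d→27,x→11 12:i→18,9→11,d→13,x→12 13:i→13,9→28,d→13,x→13 14:i→14,9→29,d→30,x→31 15:i→32,9→15,d→33,x→34 16:i→30,9→35,d→16,x→36 17:i→31,9→34,d→27,x→17 18:i→18,9→17,d→13,x→18 19:i→37,9→38,d→39,x→17 20:i→20,9→29,d→40,x→41 21:i→21,9→42,d→21,x→24 22:i→22,9→43,d→44,x→22 23:i→45,9→23,d→27,x→36 24:i→24,9→46,d→24,x→24 25:i→44,9→27,d→25,x→24 26:i→26,9→41,d→47,x→26 27:i→46,9→27,d→27,x→48 28:i→46,9→28,d→27,x→28 29:i→49,9→29,d→50,x→51 30:i→30,9→52,d→30,x→36 31:i→31,9→51,d→47,x→31 32:i→46,9→49,d→47,x→32 33:i→47,9→35,d→33,x→53 34:i→32,9→34,d→27,x→34 35:i→47,9→35,d→27,x→53 36:i→36,9→46,d→48,x→36 37:i→37,9→54,d→55,x→31 38:i→32,9→38,d→56,x→34 39:i→55,9→27,d→39,x→36 40:i→40,9→50,d→46,x→57 41:i→41,9→51,d→58,x→41 42:i→42,9→52,d→58,x→59 43:i→43,9→54,d→60,x→41 44:i→44,9→61,d→44,x→24 45:i→45,9→42,d→47,x→36 46:i→46,9→46,d→46,x→46 47:i→46,9→61,d→47,x→48 48:i→46,9→46,d→48,x→48 49:i→46,9→49,d→58,x→49 50:i→58,9→50,d→46,x→62 51:i→49,9→51,d→58,x→51 52:i→61,9→52,d→58,x→63 53:i→48,9→46,d→48,x→53 54:i→49,9→54,d→64,x→51 55:i→55,9→61,d→55,x→36 56:i→47,9→27,d→56,x→53 57:i→57,9→46,d→46,x→57 58:i→46,9→58,d→46,x→65 59:i→59,9→46,d→65,x→59 60:i→60,9→58,d→46,x→57 61:i→46,9→61,d→58,x→66 62:i→65,9→46,d→46,x→62 63:i→66,9→46,d→65,x→63 64:i→58,9→58,d→46,x→62 65:i→46,9→46,d→46,x→65 66:i→46,9→46,d→65,x→66.
'9dx9': |S_i|=[80, 71, 41, 14, 1] end={s2} rej; 4/4 del acc.
'd9di': run [80, 59, 38, 12, 1] end={s2} — reject; 4/4 single-dels accept.
'xd9i': run [80, 53, 27, 11, 1] end={s2} rej; 4/4 del acc.
'i99ii': N↓-sim [80, 69, 55, 33, 14, 1] end={s2} rej; 5/5 deletions ∈↓L.
'i9xdi': run [80, 69, 55, 28, 11, 1] end={s2} — reject; 5/5 del acc.
'9i9dd': run [80, 71, 50, 29, 14, 3] end={s2,s36,s84} — reject; 5/5 single-dels accept.
6 obstructions.

min(Σ*\↓L) = [9dx9, d9di, xd9i, i99ii, i9xdi, 9i9dd].


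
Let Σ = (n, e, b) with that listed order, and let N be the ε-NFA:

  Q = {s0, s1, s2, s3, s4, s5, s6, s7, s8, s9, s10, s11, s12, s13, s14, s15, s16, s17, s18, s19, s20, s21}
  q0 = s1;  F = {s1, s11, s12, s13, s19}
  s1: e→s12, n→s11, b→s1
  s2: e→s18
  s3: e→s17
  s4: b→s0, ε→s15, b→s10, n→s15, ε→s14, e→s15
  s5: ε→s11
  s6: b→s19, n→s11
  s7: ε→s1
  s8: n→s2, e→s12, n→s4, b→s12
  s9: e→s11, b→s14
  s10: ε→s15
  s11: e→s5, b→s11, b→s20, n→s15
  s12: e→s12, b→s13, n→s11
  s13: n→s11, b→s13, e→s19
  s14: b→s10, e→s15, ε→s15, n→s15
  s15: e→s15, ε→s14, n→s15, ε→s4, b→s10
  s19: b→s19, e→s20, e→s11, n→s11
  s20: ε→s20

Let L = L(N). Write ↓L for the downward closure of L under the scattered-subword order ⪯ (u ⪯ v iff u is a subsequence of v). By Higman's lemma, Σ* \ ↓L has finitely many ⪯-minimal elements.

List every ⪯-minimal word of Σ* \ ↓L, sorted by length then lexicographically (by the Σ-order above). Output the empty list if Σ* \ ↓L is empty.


|Q|=22, |F|=5, |δ|=46 (9 ε).
min D↑ (6 st, q0=0, F={3}): 0:n→1,e→2,b→0 1:n→3,e→1,b→1 2:n→1,e→2,b→4 3:n→3,e→3,b→3 4:n→1,e→5,b→4 5:n→1,e→1,b→5 [Hopcroft].
'nn': |S_i|=[12, 8, 5] end={s0,s10,s14,s15,s4} ∉↓L; 2/2 single-dels accept.
'ebeen': |S_i|=[12, 11, 10, 9, 8, 5] end={s0,s10,s14,s15,s4} ∉↓L; 5/5 del acc.
2 words, ⪯-incomp.

Antichain: [nn, ebeen].


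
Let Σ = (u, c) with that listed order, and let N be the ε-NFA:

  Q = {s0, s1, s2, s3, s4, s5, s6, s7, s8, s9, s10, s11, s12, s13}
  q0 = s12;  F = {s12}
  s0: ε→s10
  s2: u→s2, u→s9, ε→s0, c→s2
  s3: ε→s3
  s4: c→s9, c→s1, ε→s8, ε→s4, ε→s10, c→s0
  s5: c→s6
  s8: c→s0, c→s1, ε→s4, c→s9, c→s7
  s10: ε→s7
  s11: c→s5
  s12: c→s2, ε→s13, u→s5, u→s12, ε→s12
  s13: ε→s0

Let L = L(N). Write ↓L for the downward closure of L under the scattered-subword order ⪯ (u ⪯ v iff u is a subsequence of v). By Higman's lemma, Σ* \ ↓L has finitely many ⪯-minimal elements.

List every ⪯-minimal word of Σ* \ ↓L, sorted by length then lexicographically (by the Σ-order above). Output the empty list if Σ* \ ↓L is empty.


|Q|=14, |F|=1, |δ|=26 (11 ε).
min D↑ (2 st, q0=0, F={1}): 0:u→0,c→1 1:u→1,c→1 (ε-aug+det+¬).
'c': run [9, 6] end={s0,s10,s2,s6,s7,s9} — reject; 1/1 del acc.
1 words, ⪯-incomp.

Antichain: [c].


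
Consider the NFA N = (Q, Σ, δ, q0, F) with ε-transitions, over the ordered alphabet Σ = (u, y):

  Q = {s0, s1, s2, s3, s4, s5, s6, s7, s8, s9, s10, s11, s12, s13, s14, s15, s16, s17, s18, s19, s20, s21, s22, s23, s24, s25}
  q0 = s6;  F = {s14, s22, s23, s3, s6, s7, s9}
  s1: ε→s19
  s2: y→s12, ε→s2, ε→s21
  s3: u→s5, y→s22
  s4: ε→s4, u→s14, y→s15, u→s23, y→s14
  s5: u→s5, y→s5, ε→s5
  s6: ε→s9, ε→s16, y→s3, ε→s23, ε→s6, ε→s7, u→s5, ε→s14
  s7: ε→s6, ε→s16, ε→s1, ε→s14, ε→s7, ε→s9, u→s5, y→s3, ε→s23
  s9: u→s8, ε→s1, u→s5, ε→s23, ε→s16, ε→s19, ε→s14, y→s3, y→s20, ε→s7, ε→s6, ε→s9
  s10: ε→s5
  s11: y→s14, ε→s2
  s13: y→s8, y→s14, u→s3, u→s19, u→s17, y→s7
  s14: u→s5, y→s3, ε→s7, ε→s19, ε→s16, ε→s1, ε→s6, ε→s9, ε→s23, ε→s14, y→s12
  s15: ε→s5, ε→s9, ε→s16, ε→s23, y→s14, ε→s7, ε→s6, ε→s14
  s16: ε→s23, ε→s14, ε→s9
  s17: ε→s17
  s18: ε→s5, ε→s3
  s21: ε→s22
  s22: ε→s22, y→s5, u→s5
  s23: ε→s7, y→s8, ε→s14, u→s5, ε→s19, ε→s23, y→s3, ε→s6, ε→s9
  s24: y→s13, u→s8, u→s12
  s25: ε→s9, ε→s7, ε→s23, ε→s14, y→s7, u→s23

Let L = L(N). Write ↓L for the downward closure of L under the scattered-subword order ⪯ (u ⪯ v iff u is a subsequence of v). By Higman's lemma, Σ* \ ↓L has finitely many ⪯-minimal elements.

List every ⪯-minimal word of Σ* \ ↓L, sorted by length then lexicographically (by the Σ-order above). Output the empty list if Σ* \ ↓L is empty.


A = [u, yyy].

|Q|=26, |F|=7, |δ|=99 (61 ε).
min D↑ (4 st, q0=0, F={1}): 0:u→1,y→2 1:u→1,y→1 2:u→1,y→3 3:u→1,y→1 (ε-aug+det+¬).
'u': run [14, 2] end={s5,s8} — reject; 1/1 del acc.
'yyy': N↓-sim [14, 6, 2, 1] end={s5} ∉↓L; 3/3 single-dels accept.
2 words, ⪯-incomp.


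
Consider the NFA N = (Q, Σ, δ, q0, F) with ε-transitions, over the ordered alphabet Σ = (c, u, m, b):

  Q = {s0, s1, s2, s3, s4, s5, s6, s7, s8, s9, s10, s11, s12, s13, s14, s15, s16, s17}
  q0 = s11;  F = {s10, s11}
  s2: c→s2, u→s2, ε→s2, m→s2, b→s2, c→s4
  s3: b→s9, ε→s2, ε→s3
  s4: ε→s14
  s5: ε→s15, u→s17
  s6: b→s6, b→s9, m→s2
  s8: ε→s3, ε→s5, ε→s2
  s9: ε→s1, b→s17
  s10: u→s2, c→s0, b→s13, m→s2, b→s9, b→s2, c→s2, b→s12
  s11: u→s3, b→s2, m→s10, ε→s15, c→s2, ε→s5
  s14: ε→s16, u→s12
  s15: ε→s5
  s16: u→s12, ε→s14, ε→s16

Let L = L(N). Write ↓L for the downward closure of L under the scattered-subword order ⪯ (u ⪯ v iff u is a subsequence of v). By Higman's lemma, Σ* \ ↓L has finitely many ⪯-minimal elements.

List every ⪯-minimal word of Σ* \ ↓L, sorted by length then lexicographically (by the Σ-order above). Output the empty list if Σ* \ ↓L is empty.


A = [c, u, b, mm].

|Q|=18, |F|=2, |δ|=40 (15 ε).
min D↑ (3 st, q0=0, F={1}): 0:c→1,u→1,m→2,b→1 1:c→1,u→1,m→1,b→1 2:c→1,u→1,m→1,b→1.
'c': run [15, 6] end={s0,s12,s14,s16,s2,s4} — reject; 1/1 single-dels accept.
'u': |S_i|=[15, 9] end={s1,s12,s14,s16,s17,s2,s3,s4,s9} ∉↓L; 1/1 del acc.
'b': N↓-sim [15, 9] end={s1,s12,s13,s14,s16,s17,s2,s4,s9} ∉↓L; 1/1 single-dels accept.
'mm': run [15, 11, 5] end={s12,s14,s16,s2,s4} — reject; 2/2 del acc.
4 minimals (antichain).


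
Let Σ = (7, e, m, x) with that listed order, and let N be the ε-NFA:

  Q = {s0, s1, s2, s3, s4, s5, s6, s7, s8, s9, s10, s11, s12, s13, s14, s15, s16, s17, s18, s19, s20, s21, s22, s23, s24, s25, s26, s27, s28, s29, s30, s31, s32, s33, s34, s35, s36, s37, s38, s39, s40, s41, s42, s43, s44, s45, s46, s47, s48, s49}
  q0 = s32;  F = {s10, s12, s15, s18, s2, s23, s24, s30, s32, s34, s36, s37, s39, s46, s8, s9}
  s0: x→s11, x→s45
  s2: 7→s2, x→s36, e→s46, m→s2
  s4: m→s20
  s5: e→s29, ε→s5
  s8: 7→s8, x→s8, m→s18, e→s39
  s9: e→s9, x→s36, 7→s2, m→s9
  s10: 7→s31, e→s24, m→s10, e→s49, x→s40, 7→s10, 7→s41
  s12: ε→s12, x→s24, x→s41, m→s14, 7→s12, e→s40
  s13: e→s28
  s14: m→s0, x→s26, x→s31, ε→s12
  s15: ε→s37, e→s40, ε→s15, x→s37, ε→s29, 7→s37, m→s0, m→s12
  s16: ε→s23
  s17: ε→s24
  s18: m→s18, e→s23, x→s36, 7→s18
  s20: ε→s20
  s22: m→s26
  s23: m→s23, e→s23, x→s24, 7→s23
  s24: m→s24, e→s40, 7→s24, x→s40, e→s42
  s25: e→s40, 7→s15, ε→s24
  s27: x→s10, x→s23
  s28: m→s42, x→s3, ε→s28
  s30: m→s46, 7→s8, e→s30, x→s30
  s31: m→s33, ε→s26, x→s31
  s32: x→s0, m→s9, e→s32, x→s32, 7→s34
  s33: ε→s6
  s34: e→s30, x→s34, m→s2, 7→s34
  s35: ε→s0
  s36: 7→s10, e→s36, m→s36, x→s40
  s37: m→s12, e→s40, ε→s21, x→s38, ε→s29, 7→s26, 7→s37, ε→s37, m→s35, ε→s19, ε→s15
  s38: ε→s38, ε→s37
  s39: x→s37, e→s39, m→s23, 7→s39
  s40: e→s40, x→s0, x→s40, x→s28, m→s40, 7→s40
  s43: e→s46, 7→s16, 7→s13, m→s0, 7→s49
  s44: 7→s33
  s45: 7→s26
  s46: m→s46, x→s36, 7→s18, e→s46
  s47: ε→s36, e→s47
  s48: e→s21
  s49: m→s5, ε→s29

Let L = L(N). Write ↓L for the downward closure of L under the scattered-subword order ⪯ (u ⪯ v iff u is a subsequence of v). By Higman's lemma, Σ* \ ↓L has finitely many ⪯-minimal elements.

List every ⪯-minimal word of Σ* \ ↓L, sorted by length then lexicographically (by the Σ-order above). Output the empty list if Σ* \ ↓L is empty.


|Q|=50, |F|=16, |δ|=129 (23 ε).
min D↑ (16 st, q0=0, F={9}): 0:7→1,e→0,m→2,x→0 1:7→1,e→3,m→4,x→1 2:7→4,e→2,m→2,x→5 3:7→6,e→3,m→7,x→3 4:7→4,e→7,m→4,x→5 5:7→8,e→5,m→5,x→9 6:7→6,e→10,m→11,x→6 7:7→11,e→7,m→7,x→5 8:7→8,e→12,m→8,x→9 9:7→9,e→9,m→9,x→9 10:7→10,e→10,m→13,x→14 11:7→11,e→13,m→11,x→5 12:7→12,e→9,m→12,x→9 13:7→13,e→13,m→13,x→12 14:7→14,e→9,m→15,x→14 15:7→15,e→9,m→15,x→12.
'mxx': run [36, 26, 18, 11] end={s0,s11,s26,s28,s3,s31,s33,s40,s42,s45,s6} rej; 3/3 single-dels accept.
'mx7ee': run [36, 26, 18, 17, 12, 9] end={s0,s11,s26,s28,s29,s3,s40,s42,s45} ∉↓L; 5/5 deletions ∈↓L.
'7e7exe': run [36, 34, 32, 30, 28, 22, 8] end={s0,s11,s26,s28,s3,s40,s42,s45} rej; 6/6 del acc.
3 obstructions.

A = [mxx, mx7ee, 7e7exe].


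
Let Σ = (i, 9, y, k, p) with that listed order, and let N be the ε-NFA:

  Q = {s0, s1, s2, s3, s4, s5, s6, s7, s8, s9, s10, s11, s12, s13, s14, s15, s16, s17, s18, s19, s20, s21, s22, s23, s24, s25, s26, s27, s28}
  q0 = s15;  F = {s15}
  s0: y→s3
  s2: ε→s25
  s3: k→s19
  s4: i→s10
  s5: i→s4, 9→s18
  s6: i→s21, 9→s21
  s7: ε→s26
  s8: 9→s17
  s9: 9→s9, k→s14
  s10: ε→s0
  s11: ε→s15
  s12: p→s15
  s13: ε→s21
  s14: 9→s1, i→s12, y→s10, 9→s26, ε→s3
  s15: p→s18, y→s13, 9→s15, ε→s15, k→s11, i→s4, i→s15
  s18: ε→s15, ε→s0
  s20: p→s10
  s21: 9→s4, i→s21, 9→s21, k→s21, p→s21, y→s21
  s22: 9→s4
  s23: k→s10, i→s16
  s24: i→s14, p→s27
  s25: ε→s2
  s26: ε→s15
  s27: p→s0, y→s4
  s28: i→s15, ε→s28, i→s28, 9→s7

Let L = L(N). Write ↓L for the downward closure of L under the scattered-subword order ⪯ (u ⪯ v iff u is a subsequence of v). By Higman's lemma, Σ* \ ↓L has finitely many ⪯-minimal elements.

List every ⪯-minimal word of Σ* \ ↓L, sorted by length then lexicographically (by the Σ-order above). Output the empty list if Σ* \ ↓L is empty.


Antichain: [y].

|Q|=29, |F|=1, |δ|=50 (12 ε).
min D↑ (2 st, q0=0, F={1}): 0:i→0,9→0,y→1,k→0,p→0 1:i→1,9→1,y→1,k→1,p→1.
'y': N↓-sim [10, 7] end={s0,s10,s13,s19,s21,s3,s4} rej; 1/1 deletions ∈↓L.
1 words, ⪯-incomp.


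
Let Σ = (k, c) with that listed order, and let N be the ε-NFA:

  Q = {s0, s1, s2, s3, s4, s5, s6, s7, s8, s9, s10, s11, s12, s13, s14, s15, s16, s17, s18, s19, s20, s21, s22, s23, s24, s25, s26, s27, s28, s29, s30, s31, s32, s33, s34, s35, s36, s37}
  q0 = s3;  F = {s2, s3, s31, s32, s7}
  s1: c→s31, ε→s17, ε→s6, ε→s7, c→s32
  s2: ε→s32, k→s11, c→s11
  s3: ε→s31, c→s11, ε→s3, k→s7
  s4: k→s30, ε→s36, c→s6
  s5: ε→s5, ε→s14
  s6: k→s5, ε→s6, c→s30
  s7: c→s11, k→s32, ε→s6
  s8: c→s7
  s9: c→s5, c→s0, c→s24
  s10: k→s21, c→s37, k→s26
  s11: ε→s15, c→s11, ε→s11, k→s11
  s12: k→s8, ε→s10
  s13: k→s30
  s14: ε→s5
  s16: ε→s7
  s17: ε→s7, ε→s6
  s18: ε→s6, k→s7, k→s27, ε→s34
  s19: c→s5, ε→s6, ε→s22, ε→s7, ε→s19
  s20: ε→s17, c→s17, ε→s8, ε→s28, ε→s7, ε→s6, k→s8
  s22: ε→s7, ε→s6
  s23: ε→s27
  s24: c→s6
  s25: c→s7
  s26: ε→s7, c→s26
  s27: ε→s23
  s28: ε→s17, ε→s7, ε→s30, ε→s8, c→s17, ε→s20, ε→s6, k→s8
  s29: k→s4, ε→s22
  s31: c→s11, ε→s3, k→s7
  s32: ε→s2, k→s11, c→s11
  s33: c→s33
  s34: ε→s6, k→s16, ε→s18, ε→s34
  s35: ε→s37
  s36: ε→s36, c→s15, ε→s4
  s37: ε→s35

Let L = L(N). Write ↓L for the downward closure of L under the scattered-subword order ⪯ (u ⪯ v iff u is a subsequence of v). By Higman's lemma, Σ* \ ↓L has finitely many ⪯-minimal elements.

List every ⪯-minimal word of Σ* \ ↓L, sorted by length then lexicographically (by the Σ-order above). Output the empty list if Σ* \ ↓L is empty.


min(Σ*\↓L) = [c, kkk].

|Q|=38, |F|=5, |δ|=91 (50 ε).
min D↑ (4 st, q0=0, F={2}): 0:k→1,c→2 1:k→3,c→2 2:k→2,c→2 3:k→2,c→2 (ε-aug+det+¬).
'c': run [11, 3] end={s11,s15,s30} — reject; 1/1 single-dels accept.
'kkk': N↓-sim [11, 9, 6, 2] end={s11,s15} ∉↓L; 3/3 del acc.
2 minimals (antichain).


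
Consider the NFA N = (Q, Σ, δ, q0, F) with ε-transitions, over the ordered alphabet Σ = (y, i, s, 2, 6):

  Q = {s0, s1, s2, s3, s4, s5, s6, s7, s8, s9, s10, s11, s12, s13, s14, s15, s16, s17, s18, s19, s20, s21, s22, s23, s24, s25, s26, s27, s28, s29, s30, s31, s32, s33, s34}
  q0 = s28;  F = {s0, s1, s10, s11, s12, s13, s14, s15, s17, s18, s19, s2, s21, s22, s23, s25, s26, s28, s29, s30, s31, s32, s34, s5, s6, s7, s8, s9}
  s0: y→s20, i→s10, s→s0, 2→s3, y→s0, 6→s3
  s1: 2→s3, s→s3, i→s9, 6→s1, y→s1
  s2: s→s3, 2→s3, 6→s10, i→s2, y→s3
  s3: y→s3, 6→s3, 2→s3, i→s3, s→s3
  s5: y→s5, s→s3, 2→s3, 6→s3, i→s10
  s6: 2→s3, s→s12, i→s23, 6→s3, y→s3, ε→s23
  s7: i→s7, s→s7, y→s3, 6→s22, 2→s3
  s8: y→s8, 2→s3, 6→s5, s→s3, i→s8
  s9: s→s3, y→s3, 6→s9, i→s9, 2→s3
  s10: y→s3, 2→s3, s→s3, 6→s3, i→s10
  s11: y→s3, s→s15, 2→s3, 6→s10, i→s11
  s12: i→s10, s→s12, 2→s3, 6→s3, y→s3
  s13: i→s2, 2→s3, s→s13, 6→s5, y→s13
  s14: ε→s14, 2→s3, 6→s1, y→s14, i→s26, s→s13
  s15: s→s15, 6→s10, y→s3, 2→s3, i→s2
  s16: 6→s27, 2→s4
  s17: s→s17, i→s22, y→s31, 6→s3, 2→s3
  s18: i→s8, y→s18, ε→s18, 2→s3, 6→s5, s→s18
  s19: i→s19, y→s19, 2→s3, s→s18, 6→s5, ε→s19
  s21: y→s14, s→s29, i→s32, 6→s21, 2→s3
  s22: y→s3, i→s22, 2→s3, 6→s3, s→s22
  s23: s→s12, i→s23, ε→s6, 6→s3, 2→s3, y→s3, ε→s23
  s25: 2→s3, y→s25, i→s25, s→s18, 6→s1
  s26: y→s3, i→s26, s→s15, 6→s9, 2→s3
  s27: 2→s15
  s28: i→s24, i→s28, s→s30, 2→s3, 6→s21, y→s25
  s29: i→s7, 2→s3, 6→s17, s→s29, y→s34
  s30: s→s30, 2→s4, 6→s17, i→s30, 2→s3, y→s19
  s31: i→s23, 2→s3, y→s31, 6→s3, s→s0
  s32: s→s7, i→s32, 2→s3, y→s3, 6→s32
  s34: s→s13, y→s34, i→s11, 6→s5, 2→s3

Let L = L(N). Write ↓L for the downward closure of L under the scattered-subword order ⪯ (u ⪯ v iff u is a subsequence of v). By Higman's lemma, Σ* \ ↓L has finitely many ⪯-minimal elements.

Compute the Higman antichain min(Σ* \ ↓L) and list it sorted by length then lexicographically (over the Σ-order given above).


Antichain: [2, y6s, s66, 6iy, ysis].

|Q|=35, |F|=28, |δ|=157 (6 ε).
min D↑ (28 st, q0=0, F={3}): 0:y→1,i→0,s→2,2→3,6→4 1:y→1,i→1,s→5,2→3,6→6 2:y→7,i→2,s→2,2→3,6→8 3:y→3,i→3,s→3,2→3,6→3 4:y→9,i→10,s→11,2→3,6→4 5:y→5,i→12,s→5,2→3,6→13 6:y→6,i→14,s→3,2→3,6→6 7:y→7,i→7,s→5,2→3,6→13 8:y→15,i→16,s→8,2→3,6→3 9:y→9,i→17,s→18,2→3,6→6 10:y→3,i→10,s→19,2→3,6→10 11:y→20,i→19,s→11,2→3,6→8 12:y→12,i→12,s→3,2→3,6→13 13:y→13,i→21,s→3,2→3,6→3 14:y→3,i→14,s→3,2→3,6→14 15:y→15,i→22,s→23,2→3,6→3 16:y→3,i→16,s→16,2→3,6→3 17:y→3,i→17,s→24,2→3,6→14 18:y→18,i→25,s→18,2→3,6→13 19:y→3,i→19,s→19,2→3,6→16 20:y→20,i→26,s→18,2→3,6→13 21:y→3,i→21,s→3,2→3,6→3 22:y→3,i→22,s→27,2→3,6→3 23:y→23,i→21,s→23,2→3,6→3 24:y→3,i→25,s→24,2→3,6→21 25:y→3,i→25,s→3,2→3,6→21 26:y→3,i→26,s→24,2→3,6→21 27:y→3,i→21,s→27,2→3,6→3 [Hopcroft].
'2': run [32, 2] end={s3,s4} ∉↓L; 1/1 single-dels accept.
'y6s': |S_i|=[32, 22, 5, 1] end={s3} rej; 3/3 deletions ∈↓L.
's66': |S_i|=[32, 23, 11, 1] end={s3} ∉↓L; 3/3 del acc.
'6iy': |S_i|=[32, 24, 13, 1] end={s3} ∉↓L; 3/3 deletions ∈↓L.
'ysis': N↓-sim [32, 22, 11, 5, 1] end={s3} ∉↓L; 4/4 deletions ∈↓L.
5 obstructions.


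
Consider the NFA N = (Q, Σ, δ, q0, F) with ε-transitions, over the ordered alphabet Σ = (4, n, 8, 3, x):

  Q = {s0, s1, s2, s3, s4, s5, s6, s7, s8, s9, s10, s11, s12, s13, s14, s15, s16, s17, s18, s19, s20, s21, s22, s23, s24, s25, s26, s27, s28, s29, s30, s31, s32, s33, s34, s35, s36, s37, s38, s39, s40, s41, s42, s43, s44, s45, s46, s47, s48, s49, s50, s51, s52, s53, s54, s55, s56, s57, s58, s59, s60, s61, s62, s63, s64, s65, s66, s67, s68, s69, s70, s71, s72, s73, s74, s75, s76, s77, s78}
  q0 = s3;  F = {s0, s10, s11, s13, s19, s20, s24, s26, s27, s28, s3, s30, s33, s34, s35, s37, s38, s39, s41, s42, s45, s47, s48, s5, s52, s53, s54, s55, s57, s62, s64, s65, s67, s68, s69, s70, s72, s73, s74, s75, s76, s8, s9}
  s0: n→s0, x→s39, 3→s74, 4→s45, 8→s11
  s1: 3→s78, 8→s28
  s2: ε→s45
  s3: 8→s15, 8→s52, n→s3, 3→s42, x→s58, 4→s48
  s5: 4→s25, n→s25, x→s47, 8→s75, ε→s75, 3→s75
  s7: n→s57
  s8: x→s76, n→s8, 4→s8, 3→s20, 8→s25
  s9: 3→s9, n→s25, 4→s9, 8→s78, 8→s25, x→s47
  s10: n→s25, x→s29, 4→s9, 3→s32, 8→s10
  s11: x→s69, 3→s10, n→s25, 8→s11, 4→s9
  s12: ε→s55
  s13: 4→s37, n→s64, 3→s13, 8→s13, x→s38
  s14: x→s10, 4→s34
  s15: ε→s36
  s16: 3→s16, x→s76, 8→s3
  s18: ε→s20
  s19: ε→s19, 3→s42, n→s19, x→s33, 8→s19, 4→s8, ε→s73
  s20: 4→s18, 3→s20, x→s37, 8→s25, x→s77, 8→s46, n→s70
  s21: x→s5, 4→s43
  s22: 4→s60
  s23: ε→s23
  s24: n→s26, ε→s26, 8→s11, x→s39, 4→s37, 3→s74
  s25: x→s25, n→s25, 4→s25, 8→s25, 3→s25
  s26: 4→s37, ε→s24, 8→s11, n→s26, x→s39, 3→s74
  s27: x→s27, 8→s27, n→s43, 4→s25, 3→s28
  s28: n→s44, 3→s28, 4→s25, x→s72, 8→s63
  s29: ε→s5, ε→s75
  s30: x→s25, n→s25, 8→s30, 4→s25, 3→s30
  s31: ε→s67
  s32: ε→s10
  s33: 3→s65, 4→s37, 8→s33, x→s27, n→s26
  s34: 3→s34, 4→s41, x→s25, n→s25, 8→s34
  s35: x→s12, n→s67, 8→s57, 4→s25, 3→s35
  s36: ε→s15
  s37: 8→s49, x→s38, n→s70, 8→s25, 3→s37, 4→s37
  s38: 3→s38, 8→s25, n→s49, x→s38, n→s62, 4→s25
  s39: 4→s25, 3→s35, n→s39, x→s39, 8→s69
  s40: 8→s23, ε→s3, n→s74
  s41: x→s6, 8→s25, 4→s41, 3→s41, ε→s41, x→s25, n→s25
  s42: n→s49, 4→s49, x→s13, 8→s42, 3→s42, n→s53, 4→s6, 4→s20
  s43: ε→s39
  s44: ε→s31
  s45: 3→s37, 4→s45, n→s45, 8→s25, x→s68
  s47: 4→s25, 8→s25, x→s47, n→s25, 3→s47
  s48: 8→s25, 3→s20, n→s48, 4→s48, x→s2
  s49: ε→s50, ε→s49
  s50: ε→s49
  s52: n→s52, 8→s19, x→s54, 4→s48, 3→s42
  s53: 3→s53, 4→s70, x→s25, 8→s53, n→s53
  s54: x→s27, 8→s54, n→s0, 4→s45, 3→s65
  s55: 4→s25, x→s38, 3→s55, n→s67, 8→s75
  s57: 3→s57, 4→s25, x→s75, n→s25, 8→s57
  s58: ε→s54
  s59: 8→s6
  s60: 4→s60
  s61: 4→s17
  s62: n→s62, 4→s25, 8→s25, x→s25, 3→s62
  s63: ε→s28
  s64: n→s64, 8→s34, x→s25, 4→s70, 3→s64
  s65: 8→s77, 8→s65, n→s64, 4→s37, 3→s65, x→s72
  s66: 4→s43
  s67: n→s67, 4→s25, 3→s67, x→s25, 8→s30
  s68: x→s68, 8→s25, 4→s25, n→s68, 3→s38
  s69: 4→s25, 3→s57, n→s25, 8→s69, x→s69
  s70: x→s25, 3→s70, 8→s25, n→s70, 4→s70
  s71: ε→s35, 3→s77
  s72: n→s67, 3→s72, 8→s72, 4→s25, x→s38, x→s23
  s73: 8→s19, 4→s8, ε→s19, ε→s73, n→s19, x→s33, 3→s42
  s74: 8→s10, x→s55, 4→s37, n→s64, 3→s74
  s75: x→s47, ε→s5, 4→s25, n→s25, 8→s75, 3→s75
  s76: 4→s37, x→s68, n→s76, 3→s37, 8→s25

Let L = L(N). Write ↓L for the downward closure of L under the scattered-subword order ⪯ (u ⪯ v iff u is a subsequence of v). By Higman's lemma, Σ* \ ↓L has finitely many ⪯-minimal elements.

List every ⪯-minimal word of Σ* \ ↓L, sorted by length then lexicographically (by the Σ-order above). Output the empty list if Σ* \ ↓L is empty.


min(Σ*\↓L) = [48, 3nx, xx4, 3xx8, xn8n, 88x4nx].

|Q|=79, |F|=43, |δ|=278 (28 ε).
min D↑ (41 st, q0=0, F={5}): 0:4→1,n→0,8→2,3→3,x→4 1:4→1,n→1,8→5,3→6,x→7 2:4→1,n→2,8→8,3→3,x→4 3:4→6,n→9,8→3,3→3,x→10 4:4→7,n→11,8→4,3→12,x→13 5:4→5,n→5,8→5,3→5,x→5 6:4→6,n→14,8→5,3→6,x→15 7:4→7,n→7,8→5,3→15,x→16 8:4→17,n→8,8→8,3→3,x→18 9:4→14,n→9,8→9,3→9,x→5 10:4→15,n→19,8→10,3→10,x→20 11:4→7,n→11,8→21,3→22,x→23 12:4→15,n→19,8→12,3→12,x→24 13:4→5,n→23,8→13,3→25,x→13 14:4→14,n→14,8→5,3→14,x→5 15:4→15,n→14,8→5,3→15,x→20 16:4→5,n→16,8→5,3→20,x→16 17:4→17,n→17,8→5,3→6,x→26 18:4→15,n→27,8→18,3→12,x→13 19:4→14,n→19,8→28,3→19,x→5 20:4→5,n→29,8→5,3→20,x→20 21:4→30,n→5,8→21,3→31,x→32 22:4→15,n→19,8→31,3→22,x→33 23:4→5,n→23,8→32,3→34,x→23 24:4→5,n→35,8→24,3→24,x→20 25:4→5,n→35,8→25,3→25,x→24 26:4→15,n→26,8→5,3→15,x→16 27:4→15,n→27,8→21,3→22,x→23 28:4→36,n→5,8→28,3→28,x→5 29:4→5,n→29,8→5,3→29,x→5 30:4→30,n→5,8→5,3→30,x→37 31:4→30,n→5,8→31,3→31,x→38 32:4→5,n→5,8→32,3→39,x→32 33:4→5,n→35,8→38,3→33,x→20 34:4→5,n→35,8→39,3→34,x→33 35:4→5,n→35,8→40,3→35,x→5 36:4→36,n→5,8→5,3→36,x→5 37:4→5,n→5,8→5,3→37,x→37 38:4→5,n→5,8→38,3→38,x→37 39:4→5,n→5,8→39,3→39,x→38 40:4→5,n→5,8→40,3→40,x→5.
'48': |S_i|=[63, 22, 5] end={s25,s46,s49,s50,s78} ∉↓L; 2/2 deletions ∈↓L.
'3nx': |S_i|=[63, 40, 14, 2] end={s25,s6} rej; 3/3 del acc.
'xx4': |S_i|=[63, 50, 27, 1] end={s25} — reject; 3/3 del acc.
'3xx8': run [63, 40, 23, 8, 1] end={s25} ∉↓L; 4/4 del acc.
'xn8n': |S_i|=[63, 50, 38, 18, 1] end={s25} ∉↓L; 4/4 del acc.
'88x4nx': run [63, 61, 56, 45, 12, 5, 1] end={s25} rej; 6/6 deletions ∈↓L.
6 obstructions.
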